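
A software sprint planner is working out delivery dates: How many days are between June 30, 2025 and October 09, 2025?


Start date: 2025-06-30
End date: 2025-10-09
Jun 2025: +1 days
Jul 2025: +31 days
Aug 2025: +31 days
Sep 2025: +30 days
Oct 2025: +8 days
Total: 101 days

101


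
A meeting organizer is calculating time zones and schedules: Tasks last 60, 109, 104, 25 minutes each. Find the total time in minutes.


Durations: 60, 109, 104, 25
Running sum: 60
+ 109 = 169
+ 104 = 273
+ 25 = 298
Total duration: 298 minutes
That is 4 hours and 58 minutes

298


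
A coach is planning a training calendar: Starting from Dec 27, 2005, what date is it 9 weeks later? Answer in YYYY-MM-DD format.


Start: 2005-12-27
Weeks to add: 9
Convert to days: 9 x 7 = 63 days
Add 63 days to 2005-12-27
Result: 2006-02-28

2006-02-28


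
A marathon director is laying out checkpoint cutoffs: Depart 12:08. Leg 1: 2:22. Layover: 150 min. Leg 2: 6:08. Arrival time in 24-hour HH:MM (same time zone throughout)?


Depart: 12:08
Leg 1: +142 min -> 14:30
Layover: +150 min -> 17:00
Leg 2: +368 min -> 23:08
Total travel: 660 minutes = 11h 0m
Arrival: 23:08

23:08


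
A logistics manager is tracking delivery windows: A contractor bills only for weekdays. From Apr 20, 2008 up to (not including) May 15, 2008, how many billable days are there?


Start: 2008-04-20 (Sunday)
End (exclusive): 2008-05-15 (Thursday)
Total calendar days: 25
Full weeks: 25 // 7 = 3 -> 15 weekdays
Remaining 4 days starting on Sunday:
  Sun(-), Mon(w), Tue(w), Wed(w) -> 3 weekdays
Total business days: 15 + 3 = 18

18


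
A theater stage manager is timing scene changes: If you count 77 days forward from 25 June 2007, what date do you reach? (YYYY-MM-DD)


Start: 2007-06-25
Adding 77 days
Days remaining in June: 5
After June: 72 days still to add
July 2007: 31 days, 41 remaining
August 2007: 31 days, 10 remaining
September 2007 has 30 days, need 10
Result: 2007-09-10

2007-09-10


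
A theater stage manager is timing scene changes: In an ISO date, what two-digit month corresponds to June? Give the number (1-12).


Calendar month order:
5. May
6. June <--
7. July
June is month number 6

6


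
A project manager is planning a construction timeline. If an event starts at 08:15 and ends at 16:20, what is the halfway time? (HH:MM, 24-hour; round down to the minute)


Start time: 08:15 = 495 minutes from midnight
End time: 16:20 = 980 minutes from midnight
Sum: 495 + 980 = 1475
Midpoint: 1475 / 2 = 737 minutes
Convert: 737 / 60 = 12 hours, 17 minutes
Result: 12:17

12:17


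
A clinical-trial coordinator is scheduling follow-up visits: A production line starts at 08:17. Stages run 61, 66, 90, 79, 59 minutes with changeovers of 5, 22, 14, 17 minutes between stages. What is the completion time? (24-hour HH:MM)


Start: 08:17 = 497 min from midnight
  after task 1 (61 min): 09:18
  after break (5 min): 09:23
  after task 2 (66 min): 10:29
  after break (22 min): 10:51
  after task 3 (90 min): 12:21
  after break (14 min): 12:35
  after task 4 (79 min): 13:54
  after break (17 min): 14:11
  after task 5 (59 min): 15:10
Total elapsed: 413 minutes
End time: 15:10

15:10


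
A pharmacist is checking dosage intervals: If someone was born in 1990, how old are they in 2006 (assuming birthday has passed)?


Birth year: 1990
Current year: 2006
Age = current year - birth year
Age = 2006 - 1990 = 16

16


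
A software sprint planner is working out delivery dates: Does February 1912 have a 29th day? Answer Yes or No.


Year: 1912
Divisible by 4? 1912 / 4 = 478.0 -> Yes
Divisible by 100? 1912 / 100 = 19.12 -> No
Divisible by 4 but not 100, so it IS a leap year

Yes


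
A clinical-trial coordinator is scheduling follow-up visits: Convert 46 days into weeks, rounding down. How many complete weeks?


Total days: 46
Days per week: 7
Division: 46 / 7 = 6 remainder 4
Complete weeks: 6
Remaining days: 4

6


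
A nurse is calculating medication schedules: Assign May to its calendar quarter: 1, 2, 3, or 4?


Month: May (month 5)
Q1: January-March (months 1-3)
Q2: April-June (months 4-6)
Q3: July-September (months 7-9)
Q4: October-December (months 10-12)
Month 5 falls in Q2

2


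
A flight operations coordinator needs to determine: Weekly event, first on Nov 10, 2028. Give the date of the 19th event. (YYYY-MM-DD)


First occurrence: 2028-11-10 (occurrence 1)
Each occurrence is 7 days after the previous.
Occurrence 19 is 18 weeks after the first.
18 weeks = 126 days
2028-11-10 + 126 days = 2029-03-16

2029-03-16


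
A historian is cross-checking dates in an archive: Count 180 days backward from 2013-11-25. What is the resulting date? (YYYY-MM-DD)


Start: 2013-11-25
Subtracting 180 days
Days already passed in November: 25
After going back through November: 155 more days to subtract
October 2013: 31 days, 124 remaining
September 2013: 30 days, 94 remaining
August 2013: 31 days, 63 remaining
July 2013: 31 days, 32 remaining
Result: 2013-05-29

2013-05-29


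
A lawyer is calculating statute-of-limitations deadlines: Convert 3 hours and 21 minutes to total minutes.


Hours: 3
Extra minutes: 21
Minutes per hour: 60
Hours to minutes: 3 x 60 = 180
Total: 180 + 21 = 201

201


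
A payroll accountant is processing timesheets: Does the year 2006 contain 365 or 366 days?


Year: 2006
Check leap year rules:
Divisible by 4? No
2006 is not a leap year
Days: 365

365


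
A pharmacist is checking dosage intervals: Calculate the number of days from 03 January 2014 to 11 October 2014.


Start date: 2014-01-03
End date: 2014-10-11
Jan 2014: +29 days
Feb 2014: +28 days
Mar 2014: +31 days
... (7 more months)
Total: 281 days

281


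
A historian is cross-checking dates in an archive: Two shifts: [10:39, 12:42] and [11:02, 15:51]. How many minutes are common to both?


Interval A: [639, 762] minutes from midnight
Interval B: [662, 951] minutes from midnight
Overlap start = max(639, 662) = 662
Overlap end = min(762, 951) = 762
Overlap = 762 - 662 = 100 minutes

100


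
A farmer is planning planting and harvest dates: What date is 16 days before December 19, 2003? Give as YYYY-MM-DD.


Start: 2003-12-19
Subtracting 16 days
Days already passed in December: 19
Result: 2003-12-03

2003-12-03


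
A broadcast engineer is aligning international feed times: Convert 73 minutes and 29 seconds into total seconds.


Minutes: 73
Seconds: 29
Convert minutes to seconds: 73 x 60 = 4380
Add remaining seconds: 4380 + 29 = 4409

4409


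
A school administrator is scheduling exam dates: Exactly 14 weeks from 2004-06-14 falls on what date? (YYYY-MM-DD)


Start: 2004-06-14
Weeks to add: 14
Convert to days: 14 x 7 = 98 days
Add 98 days to 2004-06-14
Result: 2004-09-20

2004-09-20


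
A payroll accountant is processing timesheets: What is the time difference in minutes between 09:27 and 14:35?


Start time: 09:27 = 567 minutes from midnight
End time: 14:35 = 875 minutes from midnight
Difference: 875 - 567 = 308 minutes
That is 5 hours and 8 minutes

308


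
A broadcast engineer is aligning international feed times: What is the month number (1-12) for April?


Calendar month order:
3. March
4. April <--
5. May
April is month number 4

4


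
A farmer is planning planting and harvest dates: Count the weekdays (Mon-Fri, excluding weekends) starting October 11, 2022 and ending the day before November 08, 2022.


Start: 2022-10-11 (Tuesday)
End (exclusive): 2022-11-08 (Tuesday)
Total calendar days: 28
Full weeks: 28 // 7 = 4 -> 20 weekdays
Remaining 0 days starting on Tuesday:
Total business days: 20 + 0 = 20

20


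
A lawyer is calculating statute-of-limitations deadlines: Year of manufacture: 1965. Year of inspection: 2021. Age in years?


Birth year: 1965
Current year: 2021
Age = current year - birth year
Age = 2021 - 1965 = 56

56


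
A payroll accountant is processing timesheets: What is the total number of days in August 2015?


Month: August
Year: 2015
August is a 31-day month
Total: 31 days

31


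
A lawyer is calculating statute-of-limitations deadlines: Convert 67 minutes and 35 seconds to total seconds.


Minutes: 67
Extra seconds: 35
Seconds per minute: 60
Minutes to seconds: 67 x 60 = 4020
Total: 4020 + 35 = 4055

4055


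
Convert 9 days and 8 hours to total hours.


Days: 9
Extra hours: 8
Hours per day: 24
Days to hours: 9 x 24 = 216
Total: 216 + 8 = 224

224


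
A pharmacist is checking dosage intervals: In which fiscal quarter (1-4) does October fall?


Month: October (month 10)
Q1: January-March (months 1-3)
Q2: April-June (months 4-6)
Q3: July-September (months 7-9)
Q4: October-December (months 10-12)
Month 10 falls in Q4

4


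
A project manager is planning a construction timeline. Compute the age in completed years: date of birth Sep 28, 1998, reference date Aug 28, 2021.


Birth: 1998-09-28
Reference: 2021-08-28
Year difference: 2021 - 1998 = 23
Has birthday (09-28) occurred by 08-28? No
Birthday not yet reached this year -> subtract 1
Age in full years: 22

22


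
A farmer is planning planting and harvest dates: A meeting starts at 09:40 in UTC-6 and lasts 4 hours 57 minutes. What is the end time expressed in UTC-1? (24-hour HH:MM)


Start: 09:40 in UTC-6
Step 1 - add duration:
  minutes: 40 + 57 = 97 (carry 1h)
  hours: 9 + 4 + 1 = 14
  end in UTC-6: 14:37
Step 2 - convert UTC-6 -> UTC-1:
  offset difference: -1 - (-6) = 5 hours
  14 + (5) = 19 -> mod 24 = 19
Result: 19:37 in UTC-1

19:37


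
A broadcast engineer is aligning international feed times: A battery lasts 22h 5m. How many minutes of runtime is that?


Hours: 22
Extra minutes: 5
Minutes per hour: 60
Hours to minutes: 22 x 60 = 1320
Total: 1320 + 5 = 1325

1325


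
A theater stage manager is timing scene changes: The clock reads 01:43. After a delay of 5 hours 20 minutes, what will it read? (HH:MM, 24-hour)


Start time: 01:43
Adding: 5 hours 20 minutes
Minutes: 43 + 20 = 63
Minute overflow: 63 >= 60, so carry 1 hour, minutes = 3
Hours: 1 + 5 + 1 = 7
Result: 07:03

07:03


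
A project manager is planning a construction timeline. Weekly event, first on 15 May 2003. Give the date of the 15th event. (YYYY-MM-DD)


First occurrence: 2003-05-15 (occurrence 1)
Each occurrence is 7 days after the previous.
Occurrence 15 is 14 weeks after the first.
14 weeks = 98 days
2003-05-15 + 98 days = 2003-08-21

2003-08-21


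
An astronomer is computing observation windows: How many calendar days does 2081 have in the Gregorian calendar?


Year: 2081
Check leap year rules:
Divisible by 4? No
2081 is not a leap year
Days: 365

365


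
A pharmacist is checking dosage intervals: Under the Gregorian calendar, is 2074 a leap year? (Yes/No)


Year: 2074
Divisible by 4? 2074 / 4 = 518.5 -> No
Not divisible by 4, so NOT a leap year

No


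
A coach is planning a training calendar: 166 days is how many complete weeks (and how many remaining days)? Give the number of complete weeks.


Total days: 166
Days per week: 7
Division: 166 / 7 = 23 remainder 5
Complete weeks: 23
Remaining days: 5

23


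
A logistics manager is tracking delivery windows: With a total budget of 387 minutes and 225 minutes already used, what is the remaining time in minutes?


Total budget: 387 minutes
Time used: 225 minutes
Remaining: 387 - 225 = 162 minutes
Percent used: 58.1%
Percent remaining: 41.9%

162


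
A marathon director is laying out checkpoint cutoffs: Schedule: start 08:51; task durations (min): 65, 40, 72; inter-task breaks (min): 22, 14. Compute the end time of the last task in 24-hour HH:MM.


Start: 08:51 = 531 min from midnight
  after task 1 (65 min): 09:56
  after break (22 min): 10:18
  after task 2 (40 min): 10:58
  after break (14 min): 11:12
  after task 3 (72 min): 12:24
Total elapsed: 213 minutes
End time: 12:24

12:24


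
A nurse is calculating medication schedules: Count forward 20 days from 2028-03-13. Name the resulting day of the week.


Start: 2028-03-13 (Monday)
Step 1 - find target date: add 20 days
  2028-03-13 + 20 days = 2028-04-02
Step 2 - day of week:
  20 mod 7 = 6
  Monday + 6 days -> Sunday
Result: Sunday (2028-04-02)

Sunday


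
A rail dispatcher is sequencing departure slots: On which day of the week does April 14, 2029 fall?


Date: 2029-04-14
January 1, 2029 is a Monday
Day of year: 104
Offset from Jan 1: 103 days
103 mod 7 = 5
Result: Saturday

Saturday


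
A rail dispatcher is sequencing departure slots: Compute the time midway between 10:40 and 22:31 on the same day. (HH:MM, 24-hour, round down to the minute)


Start time: 10:40 = 640 minutes from midnight
End time: 22:31 = 1351 minutes from midnight
Sum: 640 + 1351 = 1991
Midpoint: 1991 / 2 = 995 minutes
Convert: 995 / 60 = 16 hours, 35 minutes
Result: 16:35

16:35


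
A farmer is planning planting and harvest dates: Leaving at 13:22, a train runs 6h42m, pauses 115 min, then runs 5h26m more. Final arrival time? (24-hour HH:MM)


Depart: 13:22
Leg 1: +402 min -> 20:04
Layover: +115 min -> 21:59
Leg 2: +326 min -> 03:25
Total travel: 843 minutes = 14h 3m
Arrival: 03:25

03:25


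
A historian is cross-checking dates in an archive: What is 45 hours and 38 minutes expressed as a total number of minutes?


Hours: 45
Minutes: 38
Convert hours to minutes: 45 x 60 = 2700
Add remaining minutes: 2700 + 38 = 2738

2738


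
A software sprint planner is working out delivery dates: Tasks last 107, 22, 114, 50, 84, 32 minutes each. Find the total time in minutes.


Durations: 107, 22, 114, 50, 84, 32
Running sum: 107
+ 22 = 129
+ 114 = 243
+ 50 = 293
+ 84 = 377
+ 32 = 409
Total duration: 409 minutes
That is 6 hours and 49 minutes

409


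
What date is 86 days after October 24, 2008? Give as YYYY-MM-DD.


Start: 2008-10-24
Adding 86 days
Days remaining in October: 7
After October: 79 days still to add
November 2008: 30 days, 49 remaining
December 2008: 31 days, 18 remaining
January 2009 has 31 days, need 18
Result: 2009-01-18

2009-01-18


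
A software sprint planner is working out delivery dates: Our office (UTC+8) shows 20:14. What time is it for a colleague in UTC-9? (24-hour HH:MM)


Local time: 20:14 at UTC+8 (offset 8h)
Target zone: UTC-9 (offset -9h)
Difference: -9 - (8) = -17 hours
Calculation: 20 + (-17) = 3
Result: 03:14

03:14


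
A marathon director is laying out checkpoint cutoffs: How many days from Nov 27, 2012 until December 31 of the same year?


Start: November 27, 2012
End: December 31, 2012
Days left in November: 3
December: 31
Sum of remaining months: 31
Total: 3 + 31 = 34

34


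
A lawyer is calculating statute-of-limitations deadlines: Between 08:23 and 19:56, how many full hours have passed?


Start: 08:23
End: 19:56
Hour difference: 19 - 8 = 11 hours
Minute difference: 56 - 23 = 33 minutes
Total minutes: 693
Complete hours: 693 / 60 = 11 (remainder 33)

11


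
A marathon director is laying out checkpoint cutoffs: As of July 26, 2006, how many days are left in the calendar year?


Start: July 26, 2006
End: December 31, 2006
Days left in July: 5
August: 31
September: 30
October: 31
November: 30
... plus remaining months
Sum of remaining months: 153
Total: 5 + 153 = 158

158


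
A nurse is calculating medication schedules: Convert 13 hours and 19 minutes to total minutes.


Hours: 13
Extra minutes: 19
Minutes per hour: 60
Hours to minutes: 13 x 60 = 780
Total: 780 + 19 = 799

799


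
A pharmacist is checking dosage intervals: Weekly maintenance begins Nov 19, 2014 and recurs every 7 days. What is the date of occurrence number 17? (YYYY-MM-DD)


First occurrence: 2014-11-19 (occurrence 1)
Each occurrence is 7 days after the previous.
Occurrence 17 is 16 weeks after the first.
16 weeks = 112 days
2014-11-19 + 112 days = 2015-03-11

2015-03-11


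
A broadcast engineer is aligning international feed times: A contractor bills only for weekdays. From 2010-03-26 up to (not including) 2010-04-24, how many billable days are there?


Start: 2010-03-26 (Friday)
End (exclusive): 2010-04-24 (Saturday)
Total calendar days: 29
Full weeks: 29 // 7 = 4 -> 20 weekdays
Remaining 1 days starting on Friday:
  Fri(w) -> 1 weekdays
Total business days: 20 + 1 = 21

21


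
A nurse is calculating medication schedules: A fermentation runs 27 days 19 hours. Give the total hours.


Days: 27
Extra hours: 19
Hours per day: 24
Days to hours: 27 x 24 = 648
Total: 648 + 19 = 667

667


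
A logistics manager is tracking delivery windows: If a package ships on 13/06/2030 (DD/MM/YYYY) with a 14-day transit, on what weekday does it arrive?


Start: 2030-06-13 (Thursday)
Step 1 - find target date: add 14 days
  2030-06-13 + 14 days = 2030-06-27
Step 2 - day of week:
  14 mod 7 = 0
  Thursday + 0 days -> Thursday
Result: Thursday (2030-06-27)

Thursday


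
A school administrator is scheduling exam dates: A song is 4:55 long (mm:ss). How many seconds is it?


Minutes: 4
Extra seconds: 55
Seconds per minute: 60
Minutes to seconds: 4 x 60 = 240
Total: 240 + 55 = 295

295


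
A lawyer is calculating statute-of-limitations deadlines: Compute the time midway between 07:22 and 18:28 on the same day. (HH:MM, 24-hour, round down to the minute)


Start time: 07:22 = 442 minutes from midnight
End time: 18:28 = 1108 minutes from midnight
Sum: 442 + 1108 = 1550
Midpoint: 1550 / 2 = 775 minutes
Convert: 775 / 60 = 12 hours, 55 minutes
Result: 12:55

12:55


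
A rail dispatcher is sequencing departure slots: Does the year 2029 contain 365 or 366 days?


Year: 2029
Check leap year rules:
Divisible by 4? No
2029 is not a leap year
Days: 365

365


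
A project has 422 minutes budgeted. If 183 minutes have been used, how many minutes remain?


Total budget: 422 minutes
Time used: 183 minutes
Remaining: 422 - 183 = 239 minutes
Percent used: 43.4%
Percent remaining: 56.6%

239


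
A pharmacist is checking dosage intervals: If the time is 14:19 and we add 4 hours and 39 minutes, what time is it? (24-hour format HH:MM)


Start time: 14:19
Adding: 4 hours 39 minutes
Minutes: 19 + 39 = 58
Hours: 14 + 4 + 0 = 18
Result: 18:58

18:58


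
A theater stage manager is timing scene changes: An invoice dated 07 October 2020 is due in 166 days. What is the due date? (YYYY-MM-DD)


Start: 2020-10-07
Adding 166 days
Days remaining in October: 24
After October: 142 days still to add
November 2020: 30 days, 112 remaining
December 2020: 31 days, 81 remaining
January 2021: 31 days, 50 remaining
February 2021: 28 days, 22 remaining
Result: 2021-03-22

2021-03-22


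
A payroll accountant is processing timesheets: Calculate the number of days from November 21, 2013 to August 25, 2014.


Start date: 2013-11-21
End date: 2014-08-25
Nov 2013: +10 days
Dec 2013: +31 days
Jan 2014: +31 days
... (7 more months)
Total: 277 days

277


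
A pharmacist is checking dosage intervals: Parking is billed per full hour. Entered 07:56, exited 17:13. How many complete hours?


Start: 07:56
End: 17:13
Hour difference: 17 - 7 = 10 hours
Minute difference: 13 - 56 = -43 minutes
Total minutes: 557
Complete hours: 557 / 60 = 9 (remainder 17)

9


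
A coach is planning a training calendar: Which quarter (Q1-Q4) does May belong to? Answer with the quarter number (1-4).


Month: May (month 5)
Q1: January-March (months 1-3)
Q2: April-June (months 4-6)
Q3: July-September (months 7-9)
Q4: October-December (months 10-12)
Month 5 falls in Q2

2


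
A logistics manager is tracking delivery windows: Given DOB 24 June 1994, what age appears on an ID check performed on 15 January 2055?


Birth: 1994-06-24
Reference: 2055-01-15
Year difference: 2055 - 1994 = 61
Has birthday (06-24) occurred by 01-15? No
Birthday not yet reached this year -> subtract 1
Age in full years: 60

60


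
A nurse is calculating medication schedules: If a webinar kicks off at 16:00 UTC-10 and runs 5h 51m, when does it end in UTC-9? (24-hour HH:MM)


Start: 16:00 in UTC-10
Step 1 - add duration:
  minutes: 0 + 51 = 51
  hours: 16 + 5 + 0 = 21
  end in UTC-10: 21:51
Step 2 - convert UTC-10 -> UTC-9:
  offset difference: -9 - (-10) = 1 hours
  21 + (1) = 22 -> mod 24 = 22
Result: 22:51 in UTC-9

22:51


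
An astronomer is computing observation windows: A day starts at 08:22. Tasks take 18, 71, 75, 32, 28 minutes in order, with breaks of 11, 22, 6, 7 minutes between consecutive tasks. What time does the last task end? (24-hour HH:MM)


Start: 08:22 = 502 min from midnight
  after task 1 (18 min): 08:40
  after break (11 min): 08:51
  after task 2 (71 min): 10:02
  after break (22 min): 10:24
  after task 3 (75 min): 11:39
  after break (6 min): 11:45
  after task 4 (32 min): 12:17
  after break (7 min): 12:24
  after task 5 (28 min): 12:52
Total elapsed: 270 minutes
End time: 12:52

12:52


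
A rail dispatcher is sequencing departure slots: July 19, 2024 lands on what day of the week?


Date: 2024-07-19
January 1, 2024 is a Monday
Day of year: 201
Offset from Jan 1: 200 days
200 mod 7 = 4
Result: Friday

Friday


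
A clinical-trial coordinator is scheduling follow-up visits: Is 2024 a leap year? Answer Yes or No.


Year: 2024
Divisible by 4? 2024 / 4 = 506.0 -> Yes
Divisible by 100? 2024 / 100 = 20.24 -> No
Divisible by 4 but not 100, so it IS a leap year

Yes


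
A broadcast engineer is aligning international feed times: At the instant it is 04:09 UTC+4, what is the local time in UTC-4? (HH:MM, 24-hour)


Local time: 04:09 at UTC+4 (offset 4h)
Target zone: UTC-4 (offset -4h)
Difference: -4 - (4) = -8 hours
Calculation: 4 + (-8) = -4
Wraparound: (-4) mod 24 = 20
Result: 20:09

20:09


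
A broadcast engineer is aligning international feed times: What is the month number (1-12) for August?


Calendar month order:
7. July
8. August <--
9. September
August is month number 8

8


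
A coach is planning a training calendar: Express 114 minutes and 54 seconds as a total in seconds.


Minutes: 114
Seconds: 54
Convert minutes to seconds: 114 x 60 = 6840
Add remaining seconds: 6840 + 54 = 6894

6894


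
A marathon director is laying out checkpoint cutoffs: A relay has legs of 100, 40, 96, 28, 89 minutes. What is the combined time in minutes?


Durations: 100, 40, 96, 28, 89
Running sum: 100
+ 40 = 140
+ 96 = 236
+ 28 = 264
+ 89 = 353
Total duration: 353 minutes
That is 5 hours and 53 minutes

353


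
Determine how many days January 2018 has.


Month: January
Year: 2018
January is a 31-day month
Total: 31 days

31


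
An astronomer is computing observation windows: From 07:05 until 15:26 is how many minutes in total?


Start time: 07:05 = 425 minutes from midnight
End time: 15:26 = 926 minutes from midnight
Difference: 926 - 425 = 501 minutes
That is 8 hours and 21 minutes

501


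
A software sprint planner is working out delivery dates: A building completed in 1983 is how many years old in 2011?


Birth year: 1983
Current year: 2011
Age = current year - birth year
Age = 2011 - 1983 = 28

28


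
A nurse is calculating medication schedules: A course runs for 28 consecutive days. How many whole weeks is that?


Total days: 28
Days per week: 7
Division: 28 / 7 = 4 remainder 0
Complete weeks: 4
Remaining days: 0

4


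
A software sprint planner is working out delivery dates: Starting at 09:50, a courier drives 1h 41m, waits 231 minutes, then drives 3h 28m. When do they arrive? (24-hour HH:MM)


Depart: 09:50
Leg 1: +101 min -> 11:31
Layover: +231 min -> 15:22
Leg 2: +208 min -> 18:50
Total travel: 540 minutes = 9h 0m
Arrival: 18:50

18:50


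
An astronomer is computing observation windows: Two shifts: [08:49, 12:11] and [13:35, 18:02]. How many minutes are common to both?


Interval A: [529, 731] minutes from midnight
Interval B: [815, 1082] minutes from midnight
Overlap start = max(529, 815) = 815
Overlap end = min(731, 1082) = 731
End <= start, so the intervals do not overlap: 0 minutes

0


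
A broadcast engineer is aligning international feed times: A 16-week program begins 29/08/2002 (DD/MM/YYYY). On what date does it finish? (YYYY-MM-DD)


Start: 2002-08-29
Weeks to add: 16
Convert to days: 16 x 7 = 112 days
Add 112 days to 2002-08-29
Result: 2002-12-19

2002-12-19


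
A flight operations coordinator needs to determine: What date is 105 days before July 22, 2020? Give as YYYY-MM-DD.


Start: 2020-07-22
Subtracting 105 days
Days already passed in July: 22
After going back through July: 83 more days to subtract
June 2020: 30 days, 53 remaining
May 2020: 31 days, 22 remaining
April 2020 has 30 days, need 22
Result: 2020-04-08

2020-04-08


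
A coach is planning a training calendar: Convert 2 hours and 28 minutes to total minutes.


Hours: 2
Minutes: 28
Convert hours to minutes: 2 x 60 = 120
Add remaining minutes: 120 + 28 = 148

148


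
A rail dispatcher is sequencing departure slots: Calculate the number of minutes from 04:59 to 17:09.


Start time: 04:59 = 299 minutes from midnight
End time: 17:09 = 1029 minutes from midnight
Difference: 1029 - 299 = 730 minutes
That is 12 hours and 10 minutes

730


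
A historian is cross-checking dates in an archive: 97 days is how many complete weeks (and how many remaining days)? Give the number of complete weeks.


Total days: 97
Days per week: 7
Division: 97 / 7 = 13 remainder 6
Complete weeks: 13
Remaining days: 6

13


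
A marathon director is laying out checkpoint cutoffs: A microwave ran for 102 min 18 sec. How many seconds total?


Minutes: 102
Extra seconds: 18
Seconds per minute: 60
Minutes to seconds: 102 x 60 = 6120
Total: 6120 + 18 = 6138

6138


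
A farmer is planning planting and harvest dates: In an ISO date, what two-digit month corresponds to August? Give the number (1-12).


Calendar month order:
7. July
8. August <--
9. September
August is month number 8

8


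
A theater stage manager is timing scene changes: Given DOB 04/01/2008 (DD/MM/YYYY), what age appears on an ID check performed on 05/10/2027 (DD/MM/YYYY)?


Birth: 2008-01-04
Reference: 2027-10-05
Year difference: 2027 - 2008 = 19
Has birthday (01-04) occurred by 10-05? Yes
Age in full years: 19

19


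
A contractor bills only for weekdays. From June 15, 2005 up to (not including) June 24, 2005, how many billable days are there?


Start: 2005-06-15 (Wednesday)
End (exclusive): 2005-06-24 (Friday)
Total calendar days: 9
Full weeks: 9 // 7 = 1 -> 5 weekdays
Remaining 2 days starting on Wednesday:
  Wed(w), Thu(w) -> 2 weekdays
Total business days: 5 + 2 = 7

7


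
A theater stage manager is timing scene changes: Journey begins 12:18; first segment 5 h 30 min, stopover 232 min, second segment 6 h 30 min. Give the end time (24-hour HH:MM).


Depart: 12:18
Leg 1: +330 min -> 17:48
Layover: +232 min -> 21:40
Leg 2: +390 min -> 04:10
Total travel: 952 minutes = 15h 52m
Arrival: 04:10

04:10


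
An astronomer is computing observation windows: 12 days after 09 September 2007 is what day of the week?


Start: 2007-09-09 (Sunday)
Step 1 - find target date: add 12 days
  2007-09-09 + 12 days = 2007-09-21
Step 2 - day of week:
  12 mod 7 = 5
  Sunday + 5 days -> Friday
Result: Friday (2007-09-21)

Friday


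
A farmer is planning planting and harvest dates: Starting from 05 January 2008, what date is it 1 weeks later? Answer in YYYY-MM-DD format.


Start: 2008-01-05
Weeks to add: 1
Convert to days: 1 x 7 = 7 days
Add 7 days to 2008-01-05
Result: 2008-01-12

2008-01-12


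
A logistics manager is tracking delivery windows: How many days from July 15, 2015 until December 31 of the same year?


Start: July 15, 2015
End: December 31, 2015
Days left in July: 16
August: 31
September: 30
October: 31
November: 30
... plus remaining months
Sum of remaining months: 153
Total: 16 + 153 = 169

169


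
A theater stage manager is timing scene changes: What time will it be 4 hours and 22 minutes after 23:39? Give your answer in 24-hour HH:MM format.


Start time: 23:39
Adding: 4 hours 22 minutes
Minutes: 39 + 22 = 61
Minute overflow: 61 >= 60, so carry 1 hour, minutes = 1
Hours: 23 + 4 + 1 = 28
Hour wraparound: 28 mod 24 = 4
Result: 04:01

04:01


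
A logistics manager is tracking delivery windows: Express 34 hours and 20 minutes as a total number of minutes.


Hours: 34
Extra minutes: 20
Minutes per hour: 60
Hours to minutes: 34 x 60 = 2040
Total: 2040 + 20 = 2060

2060


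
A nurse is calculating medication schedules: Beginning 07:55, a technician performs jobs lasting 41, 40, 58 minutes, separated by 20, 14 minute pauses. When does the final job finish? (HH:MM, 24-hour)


Start: 07:55 = 475 min from midnight
  after task 1 (41 min): 08:36
  after break (20 min): 08:56
  after task 2 (40 min): 09:36
  after break (14 min): 09:50
  after task 3 (58 min): 10:48
Total elapsed: 173 minutes
End time: 10:48

10:48


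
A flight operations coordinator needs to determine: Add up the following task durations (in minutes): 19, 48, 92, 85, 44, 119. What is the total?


Durations: 19, 48, 92, 85, 44, 119
Running sum: 19
+ 48 = 67
+ 92 = 159
+ 85 = 244
+ 44 = 288
+ 119 = 407
Total duration: 407 minutes
That is 6 hours and 47 minutes

407


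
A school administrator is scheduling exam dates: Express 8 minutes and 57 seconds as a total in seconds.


Minutes: 8
Seconds: 57
Convert minutes to seconds: 8 x 60 = 480
Add remaining seconds: 480 + 57 = 537

537


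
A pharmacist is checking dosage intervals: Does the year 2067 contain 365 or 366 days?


Year: 2067
Check leap year rules:
Divisible by 4? No
2067 is not a leap year
Days: 365

365


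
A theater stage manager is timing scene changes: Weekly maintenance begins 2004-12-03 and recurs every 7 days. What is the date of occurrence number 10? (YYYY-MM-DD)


First occurrence: 2004-12-03 (occurrence 1)
Each occurrence is 7 days after the previous.
Occurrence 10 is 9 weeks after the first.
9 weeks = 63 days
2004-12-03 + 63 days = 2005-02-04

2005-02-04


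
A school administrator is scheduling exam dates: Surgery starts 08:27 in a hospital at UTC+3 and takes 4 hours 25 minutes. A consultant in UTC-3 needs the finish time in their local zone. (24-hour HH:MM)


Start: 08:27 in UTC+3
Step 1 - add duration:
  minutes: 27 + 25 = 52
  hours: 8 + 4 + 0 = 12
  end in UTC+3: 12:52
Step 2 - convert UTC+3 -> UTC-3:
  offset difference: -3 - (3) = -6 hours
  12 + (-6) = 6 -> mod 24 = 6
Result: 06:52 in UTC-3

06:52


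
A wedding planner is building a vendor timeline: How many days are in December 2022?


Month: December
Year: 2022
December is a 31-day month
Total: 31 days

31


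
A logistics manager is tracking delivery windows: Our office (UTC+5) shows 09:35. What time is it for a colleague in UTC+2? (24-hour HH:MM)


Local time: 09:35 at UTC+5 (offset 5h)
Target zone: UTC+2 (offset 2h)
Difference: 2 - (5) = -3 hours
Calculation: 9 + (-3) = 6
Result: 06:35

06:35


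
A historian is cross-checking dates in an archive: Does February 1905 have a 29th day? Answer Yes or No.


Year: 1905
Divisible by 4? 1905 / 4 = 476.25 -> No
Not divisible by 4, so NOT a leap year

No


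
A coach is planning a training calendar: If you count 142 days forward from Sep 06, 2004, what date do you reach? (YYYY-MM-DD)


Start: 2004-09-06
Adding 142 days
Days remaining in September: 24
After September: 118 days still to add
October 2004: 31 days, 87 remaining
November 2004: 30 days, 57 remaining
December 2004: 31 days, 26 remaining
January 2005 has 31 days, need 26
Result: 2005-01-26

2005-01-26


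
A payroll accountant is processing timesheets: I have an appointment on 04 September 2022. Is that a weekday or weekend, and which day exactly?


Date: 2022-09-04
January 1, 2022 is a Saturday
Day of year: 247
Offset from Jan 1: 246 days
246 mod 7 = 1
Result: Sunday

Sunday


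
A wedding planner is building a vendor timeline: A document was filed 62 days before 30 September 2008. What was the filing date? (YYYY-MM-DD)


Start: 2008-09-30
Subtracting 62 days
Days already passed in September: 30
After going back through September: 32 more days to subtract
August 2008: 31 days, 1 remaining
July 2008 has 31 days, need 1
Result: 2008-07-30

2008-07-30


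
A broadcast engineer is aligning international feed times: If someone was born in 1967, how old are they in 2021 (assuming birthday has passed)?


Birth year: 1967
Current year: 2021
Age = current year - birth year
Age = 2021 - 1967 = 54

54


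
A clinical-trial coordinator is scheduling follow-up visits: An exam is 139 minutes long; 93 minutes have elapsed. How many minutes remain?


Total budget: 139 minutes
Time used: 93 minutes
Remaining: 139 - 93 = 46 minutes
Percent used: 66.9%
Percent remaining: 33.1%

46


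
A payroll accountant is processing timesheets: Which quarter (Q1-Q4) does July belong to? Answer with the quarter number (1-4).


Month: July (month 7)
Q1: January-March (months 1-3)
Q2: April-June (months 4-6)
Q3: July-September (months 7-9)
Q4: October-December (months 10-12)
Month 7 falls in Q3

3


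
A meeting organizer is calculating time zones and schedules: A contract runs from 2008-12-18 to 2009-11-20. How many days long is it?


Start date: 2008-12-18
End date: 2009-11-20
Dec 2008: +14 days
Jan 2009: +31 days
Feb 2009: +28 days
... (9 more months)
Total: 337 days

337


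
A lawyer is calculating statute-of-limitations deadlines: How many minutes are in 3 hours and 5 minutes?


Hours: 3
Minutes: 5
Convert hours to minutes: 3 x 60 = 180
Add remaining minutes: 180 + 5 = 185

185


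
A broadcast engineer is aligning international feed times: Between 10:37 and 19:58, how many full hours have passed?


Start: 10:37
End: 19:58
Hour difference: 19 - 10 = 9 hours
Minute difference: 58 - 37 = 21 minutes
Total minutes: 561
Complete hours: 561 / 60 = 9 (remainder 21)

9


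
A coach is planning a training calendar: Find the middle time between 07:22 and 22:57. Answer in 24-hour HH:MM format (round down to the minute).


Start time: 07:22 = 442 minutes from midnight
End time: 22:57 = 1377 minutes from midnight
Sum: 442 + 1377 = 1819
Midpoint: 1819 / 2 = 909 minutes
Convert: 909 / 60 = 15 hours, 9 minutes
Result: 15:09

15:09


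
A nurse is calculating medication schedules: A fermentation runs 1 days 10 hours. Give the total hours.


Days: 1
Extra hours: 10
Hours per day: 24
Days to hours: 1 x 24 = 24
Total: 24 + 10 = 34

34


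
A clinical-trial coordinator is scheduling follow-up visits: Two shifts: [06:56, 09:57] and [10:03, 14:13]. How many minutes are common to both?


Interval A: [416, 597] minutes from midnight
Interval B: [603, 853] minutes from midnight
Overlap start = max(416, 603) = 603
Overlap end = min(597, 853) = 597
End <= start, so the intervals do not overlap: 0 minutes

0


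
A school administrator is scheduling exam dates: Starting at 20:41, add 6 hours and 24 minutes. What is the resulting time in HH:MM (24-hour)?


Start time: 20:41
Adding: 6 hours 24 minutes
Minutes: 41 + 24 = 65
Minute overflow: 65 >= 60, so carry 1 hour, minutes = 5
Hours: 20 + 6 + 1 = 27
Hour wraparound: 27 mod 24 = 3
Result: 03:05

03:05


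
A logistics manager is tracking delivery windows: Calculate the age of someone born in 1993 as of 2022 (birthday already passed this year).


Birth year: 1993
Current year: 2022
Age = current year - birth year
Age = 2022 - 1993 = 29

29


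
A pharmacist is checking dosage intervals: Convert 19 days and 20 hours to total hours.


Days: 19
Extra hours: 20
Hours per day: 24
Days to hours: 19 x 24 = 456
Total: 456 + 20 = 476

476


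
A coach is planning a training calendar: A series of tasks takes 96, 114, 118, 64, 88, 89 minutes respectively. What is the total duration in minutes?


Durations: 96, 114, 118, 64, 88, 89
Running sum: 96
+ 114 = 210
+ 118 = 328
+ 64 = 392
+ 88 = 480
+ 89 = 569
Total duration: 569 minutes
That is 9 hours and 29 minutes

569


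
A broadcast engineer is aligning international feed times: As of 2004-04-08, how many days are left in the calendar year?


Start: April 08, 2004
End: December 31, 2004
Days left in April: 22
May: 31
June: 30
July: 31
August: 31
... plus remaining months
Sum of remaining months: 245
Total: 22 + 245 = 267

267


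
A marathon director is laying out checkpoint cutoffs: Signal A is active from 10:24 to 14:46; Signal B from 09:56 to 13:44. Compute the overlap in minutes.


Interval A: [624, 886] minutes from midnight
Interval B: [596, 824] minutes from midnight
Overlap start = max(624, 596) = 624
Overlap end = min(886, 824) = 824
Overlap = 824 - 624 = 200 minutes

200


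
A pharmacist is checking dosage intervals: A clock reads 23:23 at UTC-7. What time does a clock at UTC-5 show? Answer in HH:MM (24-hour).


Local time: 23:23 at UTC-7 (offset -7h)
Target zone: UTC-5 (offset -5h)
Difference: -5 - (-7) = 2 hours
Calculation: 23 + (2) = 25
Wraparound: (25) mod 24 = 1
Result: 01:23

01:23


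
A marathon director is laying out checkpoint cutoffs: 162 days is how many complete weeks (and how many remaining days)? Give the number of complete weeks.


Total days: 162
Days per week: 7
Division: 162 / 7 = 23 remainder 1
Complete weeks: 23
Remaining days: 1

23


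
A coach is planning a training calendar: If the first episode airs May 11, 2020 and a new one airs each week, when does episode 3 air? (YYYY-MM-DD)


First occurrence: 2020-05-11 (occurrence 1)
Each occurrence is 7 days after the previous.
Occurrence 3 is 2 weeks after the first.
2 weeks = 14 days
2020-05-11 + 14 days = 2020-05-25

2020-05-25


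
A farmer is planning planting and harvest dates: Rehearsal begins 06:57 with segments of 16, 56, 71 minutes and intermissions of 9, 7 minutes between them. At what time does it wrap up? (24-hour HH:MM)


Start: 06:57 = 417 min from midnight
  after task 1 (16 min): 07:13
  after break (9 min): 07:22
  after task 2 (56 min): 08:18
  after break (7 min): 08:25
  after task 3 (71 min): 09:36
Total elapsed: 159 minutes
End time: 09:36

09:36


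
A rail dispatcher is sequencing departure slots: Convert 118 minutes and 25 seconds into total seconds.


Minutes: 118
Seconds: 25
Convert minutes to seconds: 118 x 60 = 7080
Add remaining seconds: 7080 + 25 = 7105

7105


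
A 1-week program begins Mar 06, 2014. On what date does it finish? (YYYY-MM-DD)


Start: 2014-03-06
Weeks to add: 1
Convert to days: 1 x 7 = 7 days
Add 7 days to 2014-03-06
Result: 2014-03-13

2014-03-13


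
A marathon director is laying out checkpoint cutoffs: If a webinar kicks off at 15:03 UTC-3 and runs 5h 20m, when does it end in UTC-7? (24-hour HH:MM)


Start: 15:03 in UTC-3
Step 1 - add duration:
  minutes: 3 + 20 = 23
  hours: 15 + 5 + 0 = 20
  end in UTC-3: 20:23
Step 2 - convert UTC-3 -> UTC-7:
  offset difference: -7 - (-3) = -4 hours
  20 + (-4) = 16 -> mod 24 = 16
Result: 16:23 in UTC-7

16:23


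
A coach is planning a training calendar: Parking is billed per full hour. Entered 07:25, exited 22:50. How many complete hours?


Start: 07:25
End: 22:50
Hour difference: 22 - 7 = 15 hours
Minute difference: 50 - 25 = 25 minutes
Total minutes: 925
Complete hours: 925 / 60 = 15 (remainder 25)

15


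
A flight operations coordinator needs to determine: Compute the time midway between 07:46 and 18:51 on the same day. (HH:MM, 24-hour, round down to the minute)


Start time: 07:46 = 466 minutes from midnight
End time: 18:51 = 1131 minutes from midnight
Sum: 466 + 1131 = 1597
Midpoint: 1597 / 2 = 798 minutes
Convert: 798 / 60 = 13 hours, 18 minutes
Result: 13:18

13:18


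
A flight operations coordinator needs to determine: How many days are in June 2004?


Month: June
Year: 2004
June is a 30-day month
Total: 30 days

30


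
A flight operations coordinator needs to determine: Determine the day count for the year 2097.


Year: 2097
Check leap year rules:
Divisible by 4? No
2097 is not a leap year
Days: 365

365
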